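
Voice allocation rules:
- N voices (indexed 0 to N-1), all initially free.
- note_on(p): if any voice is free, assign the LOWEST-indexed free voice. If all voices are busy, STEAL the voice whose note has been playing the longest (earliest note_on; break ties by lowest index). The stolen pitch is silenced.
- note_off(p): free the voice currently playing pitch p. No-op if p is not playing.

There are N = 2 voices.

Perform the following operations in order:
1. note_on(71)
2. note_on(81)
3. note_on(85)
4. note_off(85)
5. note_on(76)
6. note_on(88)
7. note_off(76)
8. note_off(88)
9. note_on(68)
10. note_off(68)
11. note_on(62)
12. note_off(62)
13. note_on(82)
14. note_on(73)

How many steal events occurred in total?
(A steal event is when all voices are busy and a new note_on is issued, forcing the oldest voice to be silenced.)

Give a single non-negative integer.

Op 1: note_on(71): voice 0 is free -> assigned | voices=[71 -]
Op 2: note_on(81): voice 1 is free -> assigned | voices=[71 81]
Op 3: note_on(85): all voices busy, STEAL voice 0 (pitch 71, oldest) -> assign | voices=[85 81]
Op 4: note_off(85): free voice 0 | voices=[- 81]
Op 5: note_on(76): voice 0 is free -> assigned | voices=[76 81]
Op 6: note_on(88): all voices busy, STEAL voice 1 (pitch 81, oldest) -> assign | voices=[76 88]
Op 7: note_off(76): free voice 0 | voices=[- 88]
Op 8: note_off(88): free voice 1 | voices=[- -]
Op 9: note_on(68): voice 0 is free -> assigned | voices=[68 -]
Op 10: note_off(68): free voice 0 | voices=[- -]
Op 11: note_on(62): voice 0 is free -> assigned | voices=[62 -]
Op 12: note_off(62): free voice 0 | voices=[- -]
Op 13: note_on(82): voice 0 is free -> assigned | voices=[82 -]
Op 14: note_on(73): voice 1 is free -> assigned | voices=[82 73]

Answer: 2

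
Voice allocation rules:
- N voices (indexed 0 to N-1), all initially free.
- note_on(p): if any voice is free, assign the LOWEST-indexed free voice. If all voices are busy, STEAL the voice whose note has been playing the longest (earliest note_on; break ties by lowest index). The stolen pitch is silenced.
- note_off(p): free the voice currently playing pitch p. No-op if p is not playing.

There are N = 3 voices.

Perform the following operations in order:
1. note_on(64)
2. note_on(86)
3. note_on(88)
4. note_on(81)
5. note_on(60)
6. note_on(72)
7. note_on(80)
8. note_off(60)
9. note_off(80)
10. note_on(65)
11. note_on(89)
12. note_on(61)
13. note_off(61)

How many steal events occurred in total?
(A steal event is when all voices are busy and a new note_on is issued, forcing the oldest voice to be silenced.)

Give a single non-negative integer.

Op 1: note_on(64): voice 0 is free -> assigned | voices=[64 - -]
Op 2: note_on(86): voice 1 is free -> assigned | voices=[64 86 -]
Op 3: note_on(88): voice 2 is free -> assigned | voices=[64 86 88]
Op 4: note_on(81): all voices busy, STEAL voice 0 (pitch 64, oldest) -> assign | voices=[81 86 88]
Op 5: note_on(60): all voices busy, STEAL voice 1 (pitch 86, oldest) -> assign | voices=[81 60 88]
Op 6: note_on(72): all voices busy, STEAL voice 2 (pitch 88, oldest) -> assign | voices=[81 60 72]
Op 7: note_on(80): all voices busy, STEAL voice 0 (pitch 81, oldest) -> assign | voices=[80 60 72]
Op 8: note_off(60): free voice 1 | voices=[80 - 72]
Op 9: note_off(80): free voice 0 | voices=[- - 72]
Op 10: note_on(65): voice 0 is free -> assigned | voices=[65 - 72]
Op 11: note_on(89): voice 1 is free -> assigned | voices=[65 89 72]
Op 12: note_on(61): all voices busy, STEAL voice 2 (pitch 72, oldest) -> assign | voices=[65 89 61]
Op 13: note_off(61): free voice 2 | voices=[65 89 -]

Answer: 5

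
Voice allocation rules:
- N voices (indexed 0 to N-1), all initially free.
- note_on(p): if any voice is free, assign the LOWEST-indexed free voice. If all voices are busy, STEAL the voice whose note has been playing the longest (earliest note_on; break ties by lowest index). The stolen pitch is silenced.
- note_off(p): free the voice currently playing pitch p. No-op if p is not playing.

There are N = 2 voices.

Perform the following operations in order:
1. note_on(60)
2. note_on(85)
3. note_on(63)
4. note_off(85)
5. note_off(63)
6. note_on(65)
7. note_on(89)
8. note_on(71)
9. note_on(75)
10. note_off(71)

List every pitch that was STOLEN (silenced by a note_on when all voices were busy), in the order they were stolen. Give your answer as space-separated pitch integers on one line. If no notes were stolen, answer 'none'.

Op 1: note_on(60): voice 0 is free -> assigned | voices=[60 -]
Op 2: note_on(85): voice 1 is free -> assigned | voices=[60 85]
Op 3: note_on(63): all voices busy, STEAL voice 0 (pitch 60, oldest) -> assign | voices=[63 85]
Op 4: note_off(85): free voice 1 | voices=[63 -]
Op 5: note_off(63): free voice 0 | voices=[- -]
Op 6: note_on(65): voice 0 is free -> assigned | voices=[65 -]
Op 7: note_on(89): voice 1 is free -> assigned | voices=[65 89]
Op 8: note_on(71): all voices busy, STEAL voice 0 (pitch 65, oldest) -> assign | voices=[71 89]
Op 9: note_on(75): all voices busy, STEAL voice 1 (pitch 89, oldest) -> assign | voices=[71 75]
Op 10: note_off(71): free voice 0 | voices=[- 75]

Answer: 60 65 89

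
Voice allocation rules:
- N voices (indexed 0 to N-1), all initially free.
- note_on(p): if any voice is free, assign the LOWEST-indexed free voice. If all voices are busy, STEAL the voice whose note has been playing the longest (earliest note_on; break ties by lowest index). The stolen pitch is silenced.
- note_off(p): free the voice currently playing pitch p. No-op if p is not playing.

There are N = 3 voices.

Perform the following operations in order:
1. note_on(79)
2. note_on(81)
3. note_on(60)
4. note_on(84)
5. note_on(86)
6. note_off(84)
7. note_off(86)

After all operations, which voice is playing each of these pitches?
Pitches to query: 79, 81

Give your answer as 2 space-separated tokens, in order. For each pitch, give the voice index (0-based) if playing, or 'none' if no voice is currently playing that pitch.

Answer: none none

Derivation:
Op 1: note_on(79): voice 0 is free -> assigned | voices=[79 - -]
Op 2: note_on(81): voice 1 is free -> assigned | voices=[79 81 -]
Op 3: note_on(60): voice 2 is free -> assigned | voices=[79 81 60]
Op 4: note_on(84): all voices busy, STEAL voice 0 (pitch 79, oldest) -> assign | voices=[84 81 60]
Op 5: note_on(86): all voices busy, STEAL voice 1 (pitch 81, oldest) -> assign | voices=[84 86 60]
Op 6: note_off(84): free voice 0 | voices=[- 86 60]
Op 7: note_off(86): free voice 1 | voices=[- - 60]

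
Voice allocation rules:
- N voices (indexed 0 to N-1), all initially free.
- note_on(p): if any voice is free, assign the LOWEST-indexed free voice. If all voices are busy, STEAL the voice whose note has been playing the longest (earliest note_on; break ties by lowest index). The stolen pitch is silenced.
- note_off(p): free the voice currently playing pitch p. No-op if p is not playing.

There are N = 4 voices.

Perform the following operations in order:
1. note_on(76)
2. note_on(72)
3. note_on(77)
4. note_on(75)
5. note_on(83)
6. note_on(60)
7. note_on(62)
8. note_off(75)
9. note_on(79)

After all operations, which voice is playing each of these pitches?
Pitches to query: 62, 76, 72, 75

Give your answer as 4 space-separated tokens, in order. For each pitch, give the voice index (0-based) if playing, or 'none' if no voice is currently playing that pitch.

Answer: 2 none none none

Derivation:
Op 1: note_on(76): voice 0 is free -> assigned | voices=[76 - - -]
Op 2: note_on(72): voice 1 is free -> assigned | voices=[76 72 - -]
Op 3: note_on(77): voice 2 is free -> assigned | voices=[76 72 77 -]
Op 4: note_on(75): voice 3 is free -> assigned | voices=[76 72 77 75]
Op 5: note_on(83): all voices busy, STEAL voice 0 (pitch 76, oldest) -> assign | voices=[83 72 77 75]
Op 6: note_on(60): all voices busy, STEAL voice 1 (pitch 72, oldest) -> assign | voices=[83 60 77 75]
Op 7: note_on(62): all voices busy, STEAL voice 2 (pitch 77, oldest) -> assign | voices=[83 60 62 75]
Op 8: note_off(75): free voice 3 | voices=[83 60 62 -]
Op 9: note_on(79): voice 3 is free -> assigned | voices=[83 60 62 79]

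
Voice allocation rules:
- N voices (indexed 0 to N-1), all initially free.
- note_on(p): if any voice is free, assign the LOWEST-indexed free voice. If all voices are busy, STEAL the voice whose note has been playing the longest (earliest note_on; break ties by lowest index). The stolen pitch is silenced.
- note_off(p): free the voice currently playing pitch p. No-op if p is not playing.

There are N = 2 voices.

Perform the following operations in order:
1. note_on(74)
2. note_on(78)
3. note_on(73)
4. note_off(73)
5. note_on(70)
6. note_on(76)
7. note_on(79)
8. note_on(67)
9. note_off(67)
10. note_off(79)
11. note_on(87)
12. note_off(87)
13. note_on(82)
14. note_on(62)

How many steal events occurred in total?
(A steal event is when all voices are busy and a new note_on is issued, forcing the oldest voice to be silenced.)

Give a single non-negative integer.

Op 1: note_on(74): voice 0 is free -> assigned | voices=[74 -]
Op 2: note_on(78): voice 1 is free -> assigned | voices=[74 78]
Op 3: note_on(73): all voices busy, STEAL voice 0 (pitch 74, oldest) -> assign | voices=[73 78]
Op 4: note_off(73): free voice 0 | voices=[- 78]
Op 5: note_on(70): voice 0 is free -> assigned | voices=[70 78]
Op 6: note_on(76): all voices busy, STEAL voice 1 (pitch 78, oldest) -> assign | voices=[70 76]
Op 7: note_on(79): all voices busy, STEAL voice 0 (pitch 70, oldest) -> assign | voices=[79 76]
Op 8: note_on(67): all voices busy, STEAL voice 1 (pitch 76, oldest) -> assign | voices=[79 67]
Op 9: note_off(67): free voice 1 | voices=[79 -]
Op 10: note_off(79): free voice 0 | voices=[- -]
Op 11: note_on(87): voice 0 is free -> assigned | voices=[87 -]
Op 12: note_off(87): free voice 0 | voices=[- -]
Op 13: note_on(82): voice 0 is free -> assigned | voices=[82 -]
Op 14: note_on(62): voice 1 is free -> assigned | voices=[82 62]

Answer: 4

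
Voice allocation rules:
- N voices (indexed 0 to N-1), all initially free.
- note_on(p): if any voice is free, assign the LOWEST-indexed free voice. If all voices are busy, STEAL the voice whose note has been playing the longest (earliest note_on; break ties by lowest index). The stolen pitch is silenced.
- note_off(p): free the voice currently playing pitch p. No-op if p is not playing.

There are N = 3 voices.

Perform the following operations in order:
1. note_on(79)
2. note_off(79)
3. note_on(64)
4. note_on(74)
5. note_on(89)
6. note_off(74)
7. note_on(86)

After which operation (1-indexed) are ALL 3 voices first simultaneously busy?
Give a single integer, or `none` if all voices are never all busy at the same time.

Op 1: note_on(79): voice 0 is free -> assigned | voices=[79 - -]
Op 2: note_off(79): free voice 0 | voices=[- - -]
Op 3: note_on(64): voice 0 is free -> assigned | voices=[64 - -]
Op 4: note_on(74): voice 1 is free -> assigned | voices=[64 74 -]
Op 5: note_on(89): voice 2 is free -> assigned | voices=[64 74 89]
Op 6: note_off(74): free voice 1 | voices=[64 - 89]
Op 7: note_on(86): voice 1 is free -> assigned | voices=[64 86 89]

Answer: 5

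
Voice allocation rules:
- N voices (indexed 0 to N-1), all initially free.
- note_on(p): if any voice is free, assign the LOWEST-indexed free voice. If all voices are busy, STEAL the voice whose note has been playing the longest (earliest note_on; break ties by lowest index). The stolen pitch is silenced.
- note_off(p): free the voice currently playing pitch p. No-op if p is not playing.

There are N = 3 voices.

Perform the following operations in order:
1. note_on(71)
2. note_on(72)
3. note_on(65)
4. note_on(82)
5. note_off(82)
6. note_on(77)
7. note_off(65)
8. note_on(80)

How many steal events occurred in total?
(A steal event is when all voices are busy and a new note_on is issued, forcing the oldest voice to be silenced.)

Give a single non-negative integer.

Answer: 1

Derivation:
Op 1: note_on(71): voice 0 is free -> assigned | voices=[71 - -]
Op 2: note_on(72): voice 1 is free -> assigned | voices=[71 72 -]
Op 3: note_on(65): voice 2 is free -> assigned | voices=[71 72 65]
Op 4: note_on(82): all voices busy, STEAL voice 0 (pitch 71, oldest) -> assign | voices=[82 72 65]
Op 5: note_off(82): free voice 0 | voices=[- 72 65]
Op 6: note_on(77): voice 0 is free -> assigned | voices=[77 72 65]
Op 7: note_off(65): free voice 2 | voices=[77 72 -]
Op 8: note_on(80): voice 2 is free -> assigned | voices=[77 72 80]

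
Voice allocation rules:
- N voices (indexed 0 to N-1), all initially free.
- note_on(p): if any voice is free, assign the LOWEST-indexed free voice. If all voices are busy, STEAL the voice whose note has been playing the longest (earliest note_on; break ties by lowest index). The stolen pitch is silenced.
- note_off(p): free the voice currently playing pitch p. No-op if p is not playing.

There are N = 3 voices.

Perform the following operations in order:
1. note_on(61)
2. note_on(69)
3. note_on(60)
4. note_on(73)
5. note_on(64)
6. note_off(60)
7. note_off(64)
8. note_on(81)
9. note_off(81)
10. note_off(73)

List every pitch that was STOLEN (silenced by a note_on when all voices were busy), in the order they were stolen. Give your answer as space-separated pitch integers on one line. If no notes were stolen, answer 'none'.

Answer: 61 69

Derivation:
Op 1: note_on(61): voice 0 is free -> assigned | voices=[61 - -]
Op 2: note_on(69): voice 1 is free -> assigned | voices=[61 69 -]
Op 3: note_on(60): voice 2 is free -> assigned | voices=[61 69 60]
Op 4: note_on(73): all voices busy, STEAL voice 0 (pitch 61, oldest) -> assign | voices=[73 69 60]
Op 5: note_on(64): all voices busy, STEAL voice 1 (pitch 69, oldest) -> assign | voices=[73 64 60]
Op 6: note_off(60): free voice 2 | voices=[73 64 -]
Op 7: note_off(64): free voice 1 | voices=[73 - -]
Op 8: note_on(81): voice 1 is free -> assigned | voices=[73 81 -]
Op 9: note_off(81): free voice 1 | voices=[73 - -]
Op 10: note_off(73): free voice 0 | voices=[- - -]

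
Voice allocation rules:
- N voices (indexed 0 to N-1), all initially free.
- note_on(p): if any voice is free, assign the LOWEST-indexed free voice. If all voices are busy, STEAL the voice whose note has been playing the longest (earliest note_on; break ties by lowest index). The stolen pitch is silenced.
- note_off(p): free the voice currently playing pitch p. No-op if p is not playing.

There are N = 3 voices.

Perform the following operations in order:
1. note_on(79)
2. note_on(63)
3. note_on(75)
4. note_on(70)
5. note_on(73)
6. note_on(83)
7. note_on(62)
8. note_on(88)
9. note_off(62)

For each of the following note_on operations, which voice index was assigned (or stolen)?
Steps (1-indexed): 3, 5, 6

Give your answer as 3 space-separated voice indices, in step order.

Op 1: note_on(79): voice 0 is free -> assigned | voices=[79 - -]
Op 2: note_on(63): voice 1 is free -> assigned | voices=[79 63 -]
Op 3: note_on(75): voice 2 is free -> assigned | voices=[79 63 75]
Op 4: note_on(70): all voices busy, STEAL voice 0 (pitch 79, oldest) -> assign | voices=[70 63 75]
Op 5: note_on(73): all voices busy, STEAL voice 1 (pitch 63, oldest) -> assign | voices=[70 73 75]
Op 6: note_on(83): all voices busy, STEAL voice 2 (pitch 75, oldest) -> assign | voices=[70 73 83]
Op 7: note_on(62): all voices busy, STEAL voice 0 (pitch 70, oldest) -> assign | voices=[62 73 83]
Op 8: note_on(88): all voices busy, STEAL voice 1 (pitch 73, oldest) -> assign | voices=[62 88 83]
Op 9: note_off(62): free voice 0 | voices=[- 88 83]

Answer: 2 1 2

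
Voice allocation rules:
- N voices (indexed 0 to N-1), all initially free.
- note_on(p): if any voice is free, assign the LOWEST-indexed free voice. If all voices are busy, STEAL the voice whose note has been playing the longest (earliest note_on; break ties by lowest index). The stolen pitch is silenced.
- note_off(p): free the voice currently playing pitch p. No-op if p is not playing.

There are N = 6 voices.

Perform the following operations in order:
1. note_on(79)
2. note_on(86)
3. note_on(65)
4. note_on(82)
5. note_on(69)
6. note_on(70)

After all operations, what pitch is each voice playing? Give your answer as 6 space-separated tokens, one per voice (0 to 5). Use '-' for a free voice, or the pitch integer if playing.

Op 1: note_on(79): voice 0 is free -> assigned | voices=[79 - - - - -]
Op 2: note_on(86): voice 1 is free -> assigned | voices=[79 86 - - - -]
Op 3: note_on(65): voice 2 is free -> assigned | voices=[79 86 65 - - -]
Op 4: note_on(82): voice 3 is free -> assigned | voices=[79 86 65 82 - -]
Op 5: note_on(69): voice 4 is free -> assigned | voices=[79 86 65 82 69 -]
Op 6: note_on(70): voice 5 is free -> assigned | voices=[79 86 65 82 69 70]

Answer: 79 86 65 82 69 70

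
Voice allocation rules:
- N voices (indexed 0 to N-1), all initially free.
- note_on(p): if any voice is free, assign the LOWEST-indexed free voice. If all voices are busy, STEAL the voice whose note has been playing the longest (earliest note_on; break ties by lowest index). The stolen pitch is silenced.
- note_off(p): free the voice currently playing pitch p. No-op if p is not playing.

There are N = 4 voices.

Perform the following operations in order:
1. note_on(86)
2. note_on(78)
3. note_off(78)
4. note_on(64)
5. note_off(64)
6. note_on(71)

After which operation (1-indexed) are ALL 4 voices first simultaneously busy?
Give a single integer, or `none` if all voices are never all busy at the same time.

Answer: none

Derivation:
Op 1: note_on(86): voice 0 is free -> assigned | voices=[86 - - -]
Op 2: note_on(78): voice 1 is free -> assigned | voices=[86 78 - -]
Op 3: note_off(78): free voice 1 | voices=[86 - - -]
Op 4: note_on(64): voice 1 is free -> assigned | voices=[86 64 - -]
Op 5: note_off(64): free voice 1 | voices=[86 - - -]
Op 6: note_on(71): voice 1 is free -> assigned | voices=[86 71 - -]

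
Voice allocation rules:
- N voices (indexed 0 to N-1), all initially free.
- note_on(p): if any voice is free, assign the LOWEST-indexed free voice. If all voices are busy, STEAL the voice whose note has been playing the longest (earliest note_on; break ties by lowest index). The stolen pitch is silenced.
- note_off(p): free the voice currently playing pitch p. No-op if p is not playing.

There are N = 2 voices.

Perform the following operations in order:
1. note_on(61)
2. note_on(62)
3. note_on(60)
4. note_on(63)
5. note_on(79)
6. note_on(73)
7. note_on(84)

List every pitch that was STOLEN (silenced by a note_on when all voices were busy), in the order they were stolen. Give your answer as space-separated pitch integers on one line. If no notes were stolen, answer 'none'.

Answer: 61 62 60 63 79

Derivation:
Op 1: note_on(61): voice 0 is free -> assigned | voices=[61 -]
Op 2: note_on(62): voice 1 is free -> assigned | voices=[61 62]
Op 3: note_on(60): all voices busy, STEAL voice 0 (pitch 61, oldest) -> assign | voices=[60 62]
Op 4: note_on(63): all voices busy, STEAL voice 1 (pitch 62, oldest) -> assign | voices=[60 63]
Op 5: note_on(79): all voices busy, STEAL voice 0 (pitch 60, oldest) -> assign | voices=[79 63]
Op 6: note_on(73): all voices busy, STEAL voice 1 (pitch 63, oldest) -> assign | voices=[79 73]
Op 7: note_on(84): all voices busy, STEAL voice 0 (pitch 79, oldest) -> assign | voices=[84 73]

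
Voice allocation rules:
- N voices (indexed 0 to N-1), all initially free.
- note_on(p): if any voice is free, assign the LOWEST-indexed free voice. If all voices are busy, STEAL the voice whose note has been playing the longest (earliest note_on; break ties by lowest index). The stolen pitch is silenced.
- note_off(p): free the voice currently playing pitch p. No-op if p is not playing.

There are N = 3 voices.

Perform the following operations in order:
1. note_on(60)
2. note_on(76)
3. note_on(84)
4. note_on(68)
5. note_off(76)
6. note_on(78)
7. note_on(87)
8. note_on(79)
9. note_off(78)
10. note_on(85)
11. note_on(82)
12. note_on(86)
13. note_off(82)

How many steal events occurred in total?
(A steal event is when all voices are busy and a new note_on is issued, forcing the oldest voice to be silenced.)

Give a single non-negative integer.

Op 1: note_on(60): voice 0 is free -> assigned | voices=[60 - -]
Op 2: note_on(76): voice 1 is free -> assigned | voices=[60 76 -]
Op 3: note_on(84): voice 2 is free -> assigned | voices=[60 76 84]
Op 4: note_on(68): all voices busy, STEAL voice 0 (pitch 60, oldest) -> assign | voices=[68 76 84]
Op 5: note_off(76): free voice 1 | voices=[68 - 84]
Op 6: note_on(78): voice 1 is free -> assigned | voices=[68 78 84]
Op 7: note_on(87): all voices busy, STEAL voice 2 (pitch 84, oldest) -> assign | voices=[68 78 87]
Op 8: note_on(79): all voices busy, STEAL voice 0 (pitch 68, oldest) -> assign | voices=[79 78 87]
Op 9: note_off(78): free voice 1 | voices=[79 - 87]
Op 10: note_on(85): voice 1 is free -> assigned | voices=[79 85 87]
Op 11: note_on(82): all voices busy, STEAL voice 2 (pitch 87, oldest) -> assign | voices=[79 85 82]
Op 12: note_on(86): all voices busy, STEAL voice 0 (pitch 79, oldest) -> assign | voices=[86 85 82]
Op 13: note_off(82): free voice 2 | voices=[86 85 -]

Answer: 5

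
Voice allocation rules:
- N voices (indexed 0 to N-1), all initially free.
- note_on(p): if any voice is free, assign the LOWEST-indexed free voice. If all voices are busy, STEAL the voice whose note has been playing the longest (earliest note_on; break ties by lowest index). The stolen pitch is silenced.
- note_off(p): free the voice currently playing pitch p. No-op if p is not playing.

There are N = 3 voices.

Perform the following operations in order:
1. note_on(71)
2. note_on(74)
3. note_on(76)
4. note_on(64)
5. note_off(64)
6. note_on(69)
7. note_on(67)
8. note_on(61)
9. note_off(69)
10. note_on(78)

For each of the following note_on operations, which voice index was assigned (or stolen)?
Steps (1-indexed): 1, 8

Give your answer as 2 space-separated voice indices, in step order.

Op 1: note_on(71): voice 0 is free -> assigned | voices=[71 - -]
Op 2: note_on(74): voice 1 is free -> assigned | voices=[71 74 -]
Op 3: note_on(76): voice 2 is free -> assigned | voices=[71 74 76]
Op 4: note_on(64): all voices busy, STEAL voice 0 (pitch 71, oldest) -> assign | voices=[64 74 76]
Op 5: note_off(64): free voice 0 | voices=[- 74 76]
Op 6: note_on(69): voice 0 is free -> assigned | voices=[69 74 76]
Op 7: note_on(67): all voices busy, STEAL voice 1 (pitch 74, oldest) -> assign | voices=[69 67 76]
Op 8: note_on(61): all voices busy, STEAL voice 2 (pitch 76, oldest) -> assign | voices=[69 67 61]
Op 9: note_off(69): free voice 0 | voices=[- 67 61]
Op 10: note_on(78): voice 0 is free -> assigned | voices=[78 67 61]

Answer: 0 2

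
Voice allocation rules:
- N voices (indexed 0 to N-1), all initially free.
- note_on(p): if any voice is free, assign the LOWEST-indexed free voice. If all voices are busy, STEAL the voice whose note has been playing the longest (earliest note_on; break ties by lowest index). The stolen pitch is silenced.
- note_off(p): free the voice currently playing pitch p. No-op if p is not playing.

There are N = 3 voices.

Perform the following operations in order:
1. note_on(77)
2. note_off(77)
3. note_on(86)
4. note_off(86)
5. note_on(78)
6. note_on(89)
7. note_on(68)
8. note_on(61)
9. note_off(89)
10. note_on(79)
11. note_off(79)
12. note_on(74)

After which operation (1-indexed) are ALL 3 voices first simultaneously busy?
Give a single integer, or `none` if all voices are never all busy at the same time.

Op 1: note_on(77): voice 0 is free -> assigned | voices=[77 - -]
Op 2: note_off(77): free voice 0 | voices=[- - -]
Op 3: note_on(86): voice 0 is free -> assigned | voices=[86 - -]
Op 4: note_off(86): free voice 0 | voices=[- - -]
Op 5: note_on(78): voice 0 is free -> assigned | voices=[78 - -]
Op 6: note_on(89): voice 1 is free -> assigned | voices=[78 89 -]
Op 7: note_on(68): voice 2 is free -> assigned | voices=[78 89 68]
Op 8: note_on(61): all voices busy, STEAL voice 0 (pitch 78, oldest) -> assign | voices=[61 89 68]
Op 9: note_off(89): free voice 1 | voices=[61 - 68]
Op 10: note_on(79): voice 1 is free -> assigned | voices=[61 79 68]
Op 11: note_off(79): free voice 1 | voices=[61 - 68]
Op 12: note_on(74): voice 1 is free -> assigned | voices=[61 74 68]

Answer: 7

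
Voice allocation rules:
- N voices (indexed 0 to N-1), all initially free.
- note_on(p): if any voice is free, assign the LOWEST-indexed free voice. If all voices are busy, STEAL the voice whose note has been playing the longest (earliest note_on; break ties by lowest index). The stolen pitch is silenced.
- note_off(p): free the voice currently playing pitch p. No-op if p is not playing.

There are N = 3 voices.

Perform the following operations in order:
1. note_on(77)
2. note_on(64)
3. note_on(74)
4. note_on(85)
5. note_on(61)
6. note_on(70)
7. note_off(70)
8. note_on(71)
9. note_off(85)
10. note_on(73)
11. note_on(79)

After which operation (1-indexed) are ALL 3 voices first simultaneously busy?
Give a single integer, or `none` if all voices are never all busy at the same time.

Op 1: note_on(77): voice 0 is free -> assigned | voices=[77 - -]
Op 2: note_on(64): voice 1 is free -> assigned | voices=[77 64 -]
Op 3: note_on(74): voice 2 is free -> assigned | voices=[77 64 74]
Op 4: note_on(85): all voices busy, STEAL voice 0 (pitch 77, oldest) -> assign | voices=[85 64 74]
Op 5: note_on(61): all voices busy, STEAL voice 1 (pitch 64, oldest) -> assign | voices=[85 61 74]
Op 6: note_on(70): all voices busy, STEAL voice 2 (pitch 74, oldest) -> assign | voices=[85 61 70]
Op 7: note_off(70): free voice 2 | voices=[85 61 -]
Op 8: note_on(71): voice 2 is free -> assigned | voices=[85 61 71]
Op 9: note_off(85): free voice 0 | voices=[- 61 71]
Op 10: note_on(73): voice 0 is free -> assigned | voices=[73 61 71]
Op 11: note_on(79): all voices busy, STEAL voice 1 (pitch 61, oldest) -> assign | voices=[73 79 71]

Answer: 3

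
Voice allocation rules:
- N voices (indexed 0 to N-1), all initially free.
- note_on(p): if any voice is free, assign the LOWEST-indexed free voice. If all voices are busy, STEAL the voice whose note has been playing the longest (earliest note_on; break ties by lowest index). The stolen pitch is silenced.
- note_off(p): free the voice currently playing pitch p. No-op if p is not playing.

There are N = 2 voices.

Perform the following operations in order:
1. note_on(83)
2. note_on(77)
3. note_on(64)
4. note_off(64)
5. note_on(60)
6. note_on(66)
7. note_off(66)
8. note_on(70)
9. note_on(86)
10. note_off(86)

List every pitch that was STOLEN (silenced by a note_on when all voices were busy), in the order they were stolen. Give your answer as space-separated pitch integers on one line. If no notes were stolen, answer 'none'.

Answer: 83 77 60

Derivation:
Op 1: note_on(83): voice 0 is free -> assigned | voices=[83 -]
Op 2: note_on(77): voice 1 is free -> assigned | voices=[83 77]
Op 3: note_on(64): all voices busy, STEAL voice 0 (pitch 83, oldest) -> assign | voices=[64 77]
Op 4: note_off(64): free voice 0 | voices=[- 77]
Op 5: note_on(60): voice 0 is free -> assigned | voices=[60 77]
Op 6: note_on(66): all voices busy, STEAL voice 1 (pitch 77, oldest) -> assign | voices=[60 66]
Op 7: note_off(66): free voice 1 | voices=[60 -]
Op 8: note_on(70): voice 1 is free -> assigned | voices=[60 70]
Op 9: note_on(86): all voices busy, STEAL voice 0 (pitch 60, oldest) -> assign | voices=[86 70]
Op 10: note_off(86): free voice 0 | voices=[- 70]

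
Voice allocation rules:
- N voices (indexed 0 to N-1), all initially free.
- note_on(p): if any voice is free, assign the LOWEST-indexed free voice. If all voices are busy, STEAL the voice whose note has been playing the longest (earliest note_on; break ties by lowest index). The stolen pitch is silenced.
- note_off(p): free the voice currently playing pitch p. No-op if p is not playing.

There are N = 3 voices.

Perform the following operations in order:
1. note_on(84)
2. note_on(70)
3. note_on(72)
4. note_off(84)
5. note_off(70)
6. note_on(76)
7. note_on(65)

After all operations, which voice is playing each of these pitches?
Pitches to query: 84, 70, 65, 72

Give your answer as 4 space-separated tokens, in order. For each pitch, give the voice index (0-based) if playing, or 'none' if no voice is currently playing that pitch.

Answer: none none 1 2

Derivation:
Op 1: note_on(84): voice 0 is free -> assigned | voices=[84 - -]
Op 2: note_on(70): voice 1 is free -> assigned | voices=[84 70 -]
Op 3: note_on(72): voice 2 is free -> assigned | voices=[84 70 72]
Op 4: note_off(84): free voice 0 | voices=[- 70 72]
Op 5: note_off(70): free voice 1 | voices=[- - 72]
Op 6: note_on(76): voice 0 is free -> assigned | voices=[76 - 72]
Op 7: note_on(65): voice 1 is free -> assigned | voices=[76 65 72]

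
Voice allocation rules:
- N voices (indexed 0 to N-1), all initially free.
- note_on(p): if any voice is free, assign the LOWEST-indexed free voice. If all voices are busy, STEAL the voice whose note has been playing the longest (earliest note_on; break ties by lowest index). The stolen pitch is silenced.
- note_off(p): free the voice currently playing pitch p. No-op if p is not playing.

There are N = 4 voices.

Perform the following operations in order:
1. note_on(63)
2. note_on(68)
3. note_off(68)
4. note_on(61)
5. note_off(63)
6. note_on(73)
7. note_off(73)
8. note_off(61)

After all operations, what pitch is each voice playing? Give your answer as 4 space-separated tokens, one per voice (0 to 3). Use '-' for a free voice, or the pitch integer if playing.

Op 1: note_on(63): voice 0 is free -> assigned | voices=[63 - - -]
Op 2: note_on(68): voice 1 is free -> assigned | voices=[63 68 - -]
Op 3: note_off(68): free voice 1 | voices=[63 - - -]
Op 4: note_on(61): voice 1 is free -> assigned | voices=[63 61 - -]
Op 5: note_off(63): free voice 0 | voices=[- 61 - -]
Op 6: note_on(73): voice 0 is free -> assigned | voices=[73 61 - -]
Op 7: note_off(73): free voice 0 | voices=[- 61 - -]
Op 8: note_off(61): free voice 1 | voices=[- - - -]

Answer: - - - -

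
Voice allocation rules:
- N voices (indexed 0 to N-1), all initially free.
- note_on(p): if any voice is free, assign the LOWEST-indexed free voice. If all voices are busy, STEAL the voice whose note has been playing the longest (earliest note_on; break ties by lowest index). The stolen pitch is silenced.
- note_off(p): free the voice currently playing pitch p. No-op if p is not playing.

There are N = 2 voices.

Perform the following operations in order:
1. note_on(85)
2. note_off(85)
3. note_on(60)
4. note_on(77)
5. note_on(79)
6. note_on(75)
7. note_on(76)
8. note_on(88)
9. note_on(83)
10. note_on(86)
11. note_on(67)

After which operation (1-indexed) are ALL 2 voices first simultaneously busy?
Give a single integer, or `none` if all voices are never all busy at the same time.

Op 1: note_on(85): voice 0 is free -> assigned | voices=[85 -]
Op 2: note_off(85): free voice 0 | voices=[- -]
Op 3: note_on(60): voice 0 is free -> assigned | voices=[60 -]
Op 4: note_on(77): voice 1 is free -> assigned | voices=[60 77]
Op 5: note_on(79): all voices busy, STEAL voice 0 (pitch 60, oldest) -> assign | voices=[79 77]
Op 6: note_on(75): all voices busy, STEAL voice 1 (pitch 77, oldest) -> assign | voices=[79 75]
Op 7: note_on(76): all voices busy, STEAL voice 0 (pitch 79, oldest) -> assign | voices=[76 75]
Op 8: note_on(88): all voices busy, STEAL voice 1 (pitch 75, oldest) -> assign | voices=[76 88]
Op 9: note_on(83): all voices busy, STEAL voice 0 (pitch 76, oldest) -> assign | voices=[83 88]
Op 10: note_on(86): all voices busy, STEAL voice 1 (pitch 88, oldest) -> assign | voices=[83 86]
Op 11: note_on(67): all voices busy, STEAL voice 0 (pitch 83, oldest) -> assign | voices=[67 86]

Answer: 4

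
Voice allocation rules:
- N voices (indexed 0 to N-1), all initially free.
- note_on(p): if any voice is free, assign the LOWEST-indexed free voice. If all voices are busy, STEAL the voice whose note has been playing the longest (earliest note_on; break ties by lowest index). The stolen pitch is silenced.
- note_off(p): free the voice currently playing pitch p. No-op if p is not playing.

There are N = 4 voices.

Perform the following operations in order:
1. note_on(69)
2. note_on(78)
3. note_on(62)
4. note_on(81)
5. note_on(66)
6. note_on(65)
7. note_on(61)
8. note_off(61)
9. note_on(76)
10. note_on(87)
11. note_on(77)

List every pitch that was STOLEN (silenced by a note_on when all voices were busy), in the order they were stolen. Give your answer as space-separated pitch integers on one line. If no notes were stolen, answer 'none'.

Op 1: note_on(69): voice 0 is free -> assigned | voices=[69 - - -]
Op 2: note_on(78): voice 1 is free -> assigned | voices=[69 78 - -]
Op 3: note_on(62): voice 2 is free -> assigned | voices=[69 78 62 -]
Op 4: note_on(81): voice 3 is free -> assigned | voices=[69 78 62 81]
Op 5: note_on(66): all voices busy, STEAL voice 0 (pitch 69, oldest) -> assign | voices=[66 78 62 81]
Op 6: note_on(65): all voices busy, STEAL voice 1 (pitch 78, oldest) -> assign | voices=[66 65 62 81]
Op 7: note_on(61): all voices busy, STEAL voice 2 (pitch 62, oldest) -> assign | voices=[66 65 61 81]
Op 8: note_off(61): free voice 2 | voices=[66 65 - 81]
Op 9: note_on(76): voice 2 is free -> assigned | voices=[66 65 76 81]
Op 10: note_on(87): all voices busy, STEAL voice 3 (pitch 81, oldest) -> assign | voices=[66 65 76 87]
Op 11: note_on(77): all voices busy, STEAL voice 0 (pitch 66, oldest) -> assign | voices=[77 65 76 87]

Answer: 69 78 62 81 66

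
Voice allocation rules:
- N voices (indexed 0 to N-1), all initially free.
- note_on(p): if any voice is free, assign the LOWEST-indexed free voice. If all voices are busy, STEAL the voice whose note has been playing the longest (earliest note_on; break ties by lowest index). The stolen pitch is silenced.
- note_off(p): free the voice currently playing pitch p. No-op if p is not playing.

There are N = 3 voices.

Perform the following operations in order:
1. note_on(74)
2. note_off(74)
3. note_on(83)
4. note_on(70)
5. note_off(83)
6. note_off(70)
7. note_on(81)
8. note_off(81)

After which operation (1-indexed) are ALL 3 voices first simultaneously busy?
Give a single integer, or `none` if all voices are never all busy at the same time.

Op 1: note_on(74): voice 0 is free -> assigned | voices=[74 - -]
Op 2: note_off(74): free voice 0 | voices=[- - -]
Op 3: note_on(83): voice 0 is free -> assigned | voices=[83 - -]
Op 4: note_on(70): voice 1 is free -> assigned | voices=[83 70 -]
Op 5: note_off(83): free voice 0 | voices=[- 70 -]
Op 6: note_off(70): free voice 1 | voices=[- - -]
Op 7: note_on(81): voice 0 is free -> assigned | voices=[81 - -]
Op 8: note_off(81): free voice 0 | voices=[- - -]

Answer: none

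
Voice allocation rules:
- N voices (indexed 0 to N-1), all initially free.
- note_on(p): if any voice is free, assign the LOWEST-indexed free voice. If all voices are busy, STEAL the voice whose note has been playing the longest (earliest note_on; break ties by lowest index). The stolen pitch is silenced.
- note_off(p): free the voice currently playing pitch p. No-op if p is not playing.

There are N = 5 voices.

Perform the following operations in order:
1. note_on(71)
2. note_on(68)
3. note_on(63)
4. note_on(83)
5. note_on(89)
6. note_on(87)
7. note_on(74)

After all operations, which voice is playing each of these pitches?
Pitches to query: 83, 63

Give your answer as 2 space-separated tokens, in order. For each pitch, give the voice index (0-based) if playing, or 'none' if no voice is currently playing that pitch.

Answer: 3 2

Derivation:
Op 1: note_on(71): voice 0 is free -> assigned | voices=[71 - - - -]
Op 2: note_on(68): voice 1 is free -> assigned | voices=[71 68 - - -]
Op 3: note_on(63): voice 2 is free -> assigned | voices=[71 68 63 - -]
Op 4: note_on(83): voice 3 is free -> assigned | voices=[71 68 63 83 -]
Op 5: note_on(89): voice 4 is free -> assigned | voices=[71 68 63 83 89]
Op 6: note_on(87): all voices busy, STEAL voice 0 (pitch 71, oldest) -> assign | voices=[87 68 63 83 89]
Op 7: note_on(74): all voices busy, STEAL voice 1 (pitch 68, oldest) -> assign | voices=[87 74 63 83 89]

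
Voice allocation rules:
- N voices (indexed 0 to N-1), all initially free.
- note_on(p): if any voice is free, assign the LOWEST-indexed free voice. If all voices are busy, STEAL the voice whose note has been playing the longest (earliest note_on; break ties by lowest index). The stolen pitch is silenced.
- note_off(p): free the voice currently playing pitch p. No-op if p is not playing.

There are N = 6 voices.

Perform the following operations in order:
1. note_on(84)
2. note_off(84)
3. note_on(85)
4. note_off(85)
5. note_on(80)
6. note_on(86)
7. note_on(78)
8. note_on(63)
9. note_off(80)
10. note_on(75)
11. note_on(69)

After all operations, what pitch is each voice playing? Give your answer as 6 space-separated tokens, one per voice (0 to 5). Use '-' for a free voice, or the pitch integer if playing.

Op 1: note_on(84): voice 0 is free -> assigned | voices=[84 - - - - -]
Op 2: note_off(84): free voice 0 | voices=[- - - - - -]
Op 3: note_on(85): voice 0 is free -> assigned | voices=[85 - - - - -]
Op 4: note_off(85): free voice 0 | voices=[- - - - - -]
Op 5: note_on(80): voice 0 is free -> assigned | voices=[80 - - - - -]
Op 6: note_on(86): voice 1 is free -> assigned | voices=[80 86 - - - -]
Op 7: note_on(78): voice 2 is free -> assigned | voices=[80 86 78 - - -]
Op 8: note_on(63): voice 3 is free -> assigned | voices=[80 86 78 63 - -]
Op 9: note_off(80): free voice 0 | voices=[- 86 78 63 - -]
Op 10: note_on(75): voice 0 is free -> assigned | voices=[75 86 78 63 - -]
Op 11: note_on(69): voice 4 is free -> assigned | voices=[75 86 78 63 69 -]

Answer: 75 86 78 63 69 -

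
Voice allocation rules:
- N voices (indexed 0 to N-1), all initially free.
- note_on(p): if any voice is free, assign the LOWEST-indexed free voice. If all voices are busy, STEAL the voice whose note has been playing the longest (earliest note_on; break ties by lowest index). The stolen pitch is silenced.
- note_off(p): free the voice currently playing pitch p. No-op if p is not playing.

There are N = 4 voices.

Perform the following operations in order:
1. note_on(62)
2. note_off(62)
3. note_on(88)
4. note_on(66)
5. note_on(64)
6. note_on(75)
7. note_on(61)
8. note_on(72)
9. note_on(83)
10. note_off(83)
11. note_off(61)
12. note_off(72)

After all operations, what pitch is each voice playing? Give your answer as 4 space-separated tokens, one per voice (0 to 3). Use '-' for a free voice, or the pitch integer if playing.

Op 1: note_on(62): voice 0 is free -> assigned | voices=[62 - - -]
Op 2: note_off(62): free voice 0 | voices=[- - - -]
Op 3: note_on(88): voice 0 is free -> assigned | voices=[88 - - -]
Op 4: note_on(66): voice 1 is free -> assigned | voices=[88 66 - -]
Op 5: note_on(64): voice 2 is free -> assigned | voices=[88 66 64 -]
Op 6: note_on(75): voice 3 is free -> assigned | voices=[88 66 64 75]
Op 7: note_on(61): all voices busy, STEAL voice 0 (pitch 88, oldest) -> assign | voices=[61 66 64 75]
Op 8: note_on(72): all voices busy, STEAL voice 1 (pitch 66, oldest) -> assign | voices=[61 72 64 75]
Op 9: note_on(83): all voices busy, STEAL voice 2 (pitch 64, oldest) -> assign | voices=[61 72 83 75]
Op 10: note_off(83): free voice 2 | voices=[61 72 - 75]
Op 11: note_off(61): free voice 0 | voices=[- 72 - 75]
Op 12: note_off(72): free voice 1 | voices=[- - - 75]

Answer: - - - 75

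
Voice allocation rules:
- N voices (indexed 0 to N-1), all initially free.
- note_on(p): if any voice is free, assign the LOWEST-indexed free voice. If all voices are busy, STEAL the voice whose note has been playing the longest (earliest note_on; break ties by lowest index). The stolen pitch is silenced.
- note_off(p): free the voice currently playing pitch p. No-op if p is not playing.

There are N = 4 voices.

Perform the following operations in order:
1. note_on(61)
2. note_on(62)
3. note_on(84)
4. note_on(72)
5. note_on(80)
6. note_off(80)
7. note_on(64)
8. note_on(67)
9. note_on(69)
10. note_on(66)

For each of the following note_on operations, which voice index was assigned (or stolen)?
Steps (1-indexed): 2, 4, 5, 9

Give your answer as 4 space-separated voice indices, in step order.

Op 1: note_on(61): voice 0 is free -> assigned | voices=[61 - - -]
Op 2: note_on(62): voice 1 is free -> assigned | voices=[61 62 - -]
Op 3: note_on(84): voice 2 is free -> assigned | voices=[61 62 84 -]
Op 4: note_on(72): voice 3 is free -> assigned | voices=[61 62 84 72]
Op 5: note_on(80): all voices busy, STEAL voice 0 (pitch 61, oldest) -> assign | voices=[80 62 84 72]
Op 6: note_off(80): free voice 0 | voices=[- 62 84 72]
Op 7: note_on(64): voice 0 is free -> assigned | voices=[64 62 84 72]
Op 8: note_on(67): all voices busy, STEAL voice 1 (pitch 62, oldest) -> assign | voices=[64 67 84 72]
Op 9: note_on(69): all voices busy, STEAL voice 2 (pitch 84, oldest) -> assign | voices=[64 67 69 72]
Op 10: note_on(66): all voices busy, STEAL voice 3 (pitch 72, oldest) -> assign | voices=[64 67 69 66]

Answer: 1 3 0 2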